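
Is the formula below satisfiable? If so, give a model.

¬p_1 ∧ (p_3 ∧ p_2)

p_1=F, p_2=T, p_3=T

  ¬p_1 = True
  p_3 ∧ p_2 = True
Both conjuncts True, so the formula holds.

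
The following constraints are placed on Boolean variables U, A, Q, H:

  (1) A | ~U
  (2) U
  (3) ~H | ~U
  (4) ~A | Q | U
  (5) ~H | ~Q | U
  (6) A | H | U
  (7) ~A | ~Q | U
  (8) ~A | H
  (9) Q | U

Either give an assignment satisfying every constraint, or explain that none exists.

Unsatisfiable

Case U = True:
  (A | ~U) forces A = True.
  (~H | ~U) forces H = False.
  Clause (~A | H) is falsified — contradiction.
Case U = False:
  Clause (U) is falsified — contradiction.
Both cases fail, so the formula is unsatisfiable.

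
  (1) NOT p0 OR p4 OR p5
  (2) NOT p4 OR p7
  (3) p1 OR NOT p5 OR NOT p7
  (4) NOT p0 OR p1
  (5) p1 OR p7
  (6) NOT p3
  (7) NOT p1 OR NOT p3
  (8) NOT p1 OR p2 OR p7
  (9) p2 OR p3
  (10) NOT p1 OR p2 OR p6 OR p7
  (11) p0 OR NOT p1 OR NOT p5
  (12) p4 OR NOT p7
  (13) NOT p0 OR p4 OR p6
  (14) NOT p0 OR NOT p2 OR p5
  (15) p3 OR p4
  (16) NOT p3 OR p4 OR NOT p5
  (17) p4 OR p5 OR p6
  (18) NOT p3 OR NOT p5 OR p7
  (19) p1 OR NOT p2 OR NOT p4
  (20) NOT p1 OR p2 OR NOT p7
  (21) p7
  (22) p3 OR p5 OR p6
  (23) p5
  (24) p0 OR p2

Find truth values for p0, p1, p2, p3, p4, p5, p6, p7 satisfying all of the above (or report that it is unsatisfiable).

Unit clause (NOT p3) forces p3 = False.
In (p2 OR p3) only p2 is left, so p2 = True.
In (p3 OR p4) only p4 is left, so p4 = True.
In (p1 OR NOT p2 OR NOT p4) only p1 is left, so p1 = True.
Unit clause (p7) forces p7 = True.
Unit clause (p5) forces p5 = True.
In (p0 OR NOT p1 OR NOT p5) only p0 is left, so p0 = True.
Set p6 = True.
All clauses satisfied.

p0=T, p1=T, p2=T, p3=F, p4=T, p5=T, p6=T, p7=T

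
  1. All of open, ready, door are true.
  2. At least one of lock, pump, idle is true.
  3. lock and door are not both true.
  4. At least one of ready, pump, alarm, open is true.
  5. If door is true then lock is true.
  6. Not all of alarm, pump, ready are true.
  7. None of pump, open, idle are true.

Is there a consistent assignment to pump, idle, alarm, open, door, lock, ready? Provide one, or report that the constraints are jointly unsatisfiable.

No satisfying assignment exists.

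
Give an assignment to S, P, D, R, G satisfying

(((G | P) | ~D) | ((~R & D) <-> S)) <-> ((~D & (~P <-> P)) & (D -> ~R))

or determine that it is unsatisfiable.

S=F; P=F; D=T; R=F; G=F

  (((G | P) | ~D) | ((~R & D) <-> S)) <-> ((~D & (~P <-> P)) & (D -> ~R)) = True
    ((G | P) | ~D) | ((~R & D) <-> S) = False
      (G | P) | ~D = False
        G | P = False
        ~D = False
      (~R & D) <-> S = False
        ~R & D = True
          ~R = True
    (~D & (~P <-> P)) & (D -> ~R) = False
      ~D & (~P <-> P) = False
        ~D = False
        ~P <-> P = False
          ~P = True
      D -> ~R = True
        ~R = True
The formula evaluates to True.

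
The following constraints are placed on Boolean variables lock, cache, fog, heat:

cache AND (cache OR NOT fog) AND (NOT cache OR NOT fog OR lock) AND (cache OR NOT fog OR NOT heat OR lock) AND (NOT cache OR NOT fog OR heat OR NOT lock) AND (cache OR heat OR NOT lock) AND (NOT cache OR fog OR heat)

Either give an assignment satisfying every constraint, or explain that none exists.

lock=T; cache=T; fog=T; heat=T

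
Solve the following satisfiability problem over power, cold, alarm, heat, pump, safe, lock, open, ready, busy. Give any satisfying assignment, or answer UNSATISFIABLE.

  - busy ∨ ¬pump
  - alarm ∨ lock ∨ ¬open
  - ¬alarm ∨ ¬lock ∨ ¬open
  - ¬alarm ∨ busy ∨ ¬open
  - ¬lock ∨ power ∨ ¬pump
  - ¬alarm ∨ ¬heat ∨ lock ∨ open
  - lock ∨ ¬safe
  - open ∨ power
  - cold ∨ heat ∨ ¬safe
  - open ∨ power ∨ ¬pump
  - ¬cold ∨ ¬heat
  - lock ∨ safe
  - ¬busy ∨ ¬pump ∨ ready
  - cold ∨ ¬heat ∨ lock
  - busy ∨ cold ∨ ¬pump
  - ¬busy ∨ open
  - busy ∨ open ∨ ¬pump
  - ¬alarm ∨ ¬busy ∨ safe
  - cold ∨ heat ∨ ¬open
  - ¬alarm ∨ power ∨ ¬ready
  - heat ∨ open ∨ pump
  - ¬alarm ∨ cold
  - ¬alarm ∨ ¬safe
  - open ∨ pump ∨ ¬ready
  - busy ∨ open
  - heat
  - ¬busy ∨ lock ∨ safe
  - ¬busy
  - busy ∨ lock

power: False, cold: False, alarm: False, heat: True, pump: False, safe: True, lock: True, open: True, ready: False, busy: False

Unit clause (heat) forces heat = True.
Unit clause (¬busy) forces busy = False.
In (busy ∨ lock) only lock is left, so lock = True.
In (busy ∨ ¬pump) only ¬pump is left, so pump = False.
In (¬cold ∨ ¬heat) only ¬cold is left, so cold = False.
In (¬alarm ∨ cold) only ¬alarm is left, so alarm = False.
In (busy ∨ open) only open is left, so open = True.
Set power = False.
Set safe = True.
Set ready = False.
All clauses satisfied.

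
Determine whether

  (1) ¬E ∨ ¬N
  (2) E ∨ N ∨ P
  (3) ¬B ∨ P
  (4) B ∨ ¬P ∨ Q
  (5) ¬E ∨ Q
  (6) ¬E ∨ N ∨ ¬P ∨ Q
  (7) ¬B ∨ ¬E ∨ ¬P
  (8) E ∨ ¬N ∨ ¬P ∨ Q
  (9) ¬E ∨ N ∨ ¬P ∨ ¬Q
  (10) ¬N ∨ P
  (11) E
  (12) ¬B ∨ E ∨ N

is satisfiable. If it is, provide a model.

N: False, E: True, P: False, B: False, Q: True

Unit clause (E) forces E = True.
In (¬E ∨ ¬N) only ¬N is left, so N = False.
In (¬E ∨ Q) only Q is left, so Q = True.
In (¬E ∨ N ∨ ¬P ∨ ¬Q) only ¬P is left, so P = False.
In (¬B ∨ P) only ¬B is left, so B = False.
All clauses satisfied.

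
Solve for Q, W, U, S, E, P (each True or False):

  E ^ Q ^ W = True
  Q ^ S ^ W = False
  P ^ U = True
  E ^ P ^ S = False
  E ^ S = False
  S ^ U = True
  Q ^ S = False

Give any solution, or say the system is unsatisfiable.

The formula is unsatisfiable.

Adding constraints 1, 2, 5 mod 2: every variable appears an even number of times on the left, so the left side is 0.
But the right sides sum to 1 (mod 2). 0 ≠ 1 — the system is inconsistent.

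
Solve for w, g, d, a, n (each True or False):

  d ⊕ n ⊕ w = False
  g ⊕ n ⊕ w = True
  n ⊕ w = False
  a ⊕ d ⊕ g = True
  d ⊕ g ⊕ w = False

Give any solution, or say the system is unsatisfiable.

w = True, g = True, d = False, a = False, n = True

d ⊕ n ⊕ w = F ⊕ T ⊕ T = False ✓
g ⊕ n ⊕ w = T ⊕ T ⊕ T = True ✓
n ⊕ w = T ⊕ T = False ✓
a ⊕ d ⊕ g = F ⊕ F ⊕ T = True ✓
d ⊕ g ⊕ w = F ⊕ T ⊕ T = False ✓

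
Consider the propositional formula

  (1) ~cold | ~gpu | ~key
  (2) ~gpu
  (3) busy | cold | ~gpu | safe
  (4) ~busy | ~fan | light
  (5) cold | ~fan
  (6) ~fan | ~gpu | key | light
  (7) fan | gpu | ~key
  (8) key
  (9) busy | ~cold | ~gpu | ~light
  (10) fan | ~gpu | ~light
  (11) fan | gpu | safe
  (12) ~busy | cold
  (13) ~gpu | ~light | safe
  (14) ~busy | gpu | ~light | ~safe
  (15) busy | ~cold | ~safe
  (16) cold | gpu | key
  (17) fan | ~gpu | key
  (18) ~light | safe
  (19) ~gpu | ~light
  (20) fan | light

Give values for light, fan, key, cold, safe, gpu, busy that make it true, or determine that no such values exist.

light: False, fan: True, key: True, cold: True, safe: False, gpu: False, busy: False

Unit clause (~gpu) forces gpu = False.
Unit clause (key) forces key = True.
In (fan | gpu | ~key) only fan is left, so fan = True.
In (cold | ~fan) only cold is left, so cold = True.
Set light = False.
  then (~busy | ~fan | light) forces busy = False.
  then (busy | ~cold | ~safe) forces safe = False.
All clauses satisfied.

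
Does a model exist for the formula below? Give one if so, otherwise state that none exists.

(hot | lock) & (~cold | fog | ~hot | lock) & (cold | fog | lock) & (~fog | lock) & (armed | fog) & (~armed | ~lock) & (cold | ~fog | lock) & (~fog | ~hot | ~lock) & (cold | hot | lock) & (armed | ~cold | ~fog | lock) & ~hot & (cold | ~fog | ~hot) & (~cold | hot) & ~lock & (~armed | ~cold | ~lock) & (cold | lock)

Unsatisfiable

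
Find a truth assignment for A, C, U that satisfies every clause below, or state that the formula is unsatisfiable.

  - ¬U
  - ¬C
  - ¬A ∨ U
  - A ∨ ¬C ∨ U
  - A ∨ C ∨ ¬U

A = False; C = False; U = False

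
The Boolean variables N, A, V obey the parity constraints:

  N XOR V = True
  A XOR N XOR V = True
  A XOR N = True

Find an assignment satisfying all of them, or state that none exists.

N = True; A = False; V = False

N XOR V = T XOR F = True ✓
A XOR N XOR V = F XOR T XOR F = True ✓
A XOR N = F XOR T = True ✓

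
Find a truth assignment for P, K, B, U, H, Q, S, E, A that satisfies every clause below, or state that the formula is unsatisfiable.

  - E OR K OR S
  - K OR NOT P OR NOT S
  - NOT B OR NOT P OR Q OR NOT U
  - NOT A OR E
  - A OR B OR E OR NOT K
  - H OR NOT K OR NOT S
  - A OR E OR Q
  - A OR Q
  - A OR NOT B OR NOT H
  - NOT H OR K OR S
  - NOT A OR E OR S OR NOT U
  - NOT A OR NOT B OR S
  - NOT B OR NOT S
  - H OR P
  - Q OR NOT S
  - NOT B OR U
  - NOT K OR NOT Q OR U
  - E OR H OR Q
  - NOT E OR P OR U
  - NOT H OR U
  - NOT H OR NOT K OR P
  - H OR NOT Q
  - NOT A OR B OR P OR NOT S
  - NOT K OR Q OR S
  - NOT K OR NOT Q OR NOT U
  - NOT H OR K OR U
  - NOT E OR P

Set P = True.
Set K = False.
  then (K OR NOT P OR NOT S) forces S = False.
  then (NOT H OR K OR S) forces H = False.
  then (H OR NOT Q) forces Q = False.
  then (E OR K OR S) forces E = True.
  then (A OR Q) forces A = True.
  then (NOT A OR NOT B OR S) forces B = False.
Set U = True.
All clauses satisfied.

P=T; K=F; B=F; U=T; H=F; Q=F; S=F; E=T; A=T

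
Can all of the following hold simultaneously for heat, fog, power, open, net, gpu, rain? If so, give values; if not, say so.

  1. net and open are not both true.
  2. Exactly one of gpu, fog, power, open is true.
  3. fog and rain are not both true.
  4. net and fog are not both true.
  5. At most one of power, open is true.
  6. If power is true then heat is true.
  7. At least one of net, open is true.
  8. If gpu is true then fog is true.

heat = False, fog = False, power = False, open = True, net = False, gpu = False, rain = True

  (1) net=F, open=T — not both ✓
  (2) {gpu, fog, power, open}: 1 true — exactly one ✓
  (3) fog=F, rain=T — not both ✓
  (4) net=F, fog=F — not both ✓
  (5) {power, open}: 1 true — at most one ✓
  (6) power=F ⇒ heat: vacuous ✓
  (7) {net, open}: 1 true — at least one ✓
  (8) gpu=F ⇒ fog: vacuous ✓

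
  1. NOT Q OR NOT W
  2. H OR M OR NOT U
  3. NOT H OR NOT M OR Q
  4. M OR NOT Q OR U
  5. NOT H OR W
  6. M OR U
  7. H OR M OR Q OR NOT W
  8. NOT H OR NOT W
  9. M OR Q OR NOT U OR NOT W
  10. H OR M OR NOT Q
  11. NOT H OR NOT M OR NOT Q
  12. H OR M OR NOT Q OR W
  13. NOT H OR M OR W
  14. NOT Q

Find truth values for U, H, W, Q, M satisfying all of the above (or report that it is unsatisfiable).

Unit clause (NOT Q) forces Q = False.
Set U = True.
Try H = True:
  (NOT H OR NOT M OR Q) forces M = False.
  (NOT H OR W) forces W = True.
  clause (NOT H OR NOT W) is falsified — backtrack.
So H = False.
  then (H OR M OR NOT U) forces M = True.
Set W = False.
All clauses satisfied.

U: True, H: False, W: False, Q: False, M: True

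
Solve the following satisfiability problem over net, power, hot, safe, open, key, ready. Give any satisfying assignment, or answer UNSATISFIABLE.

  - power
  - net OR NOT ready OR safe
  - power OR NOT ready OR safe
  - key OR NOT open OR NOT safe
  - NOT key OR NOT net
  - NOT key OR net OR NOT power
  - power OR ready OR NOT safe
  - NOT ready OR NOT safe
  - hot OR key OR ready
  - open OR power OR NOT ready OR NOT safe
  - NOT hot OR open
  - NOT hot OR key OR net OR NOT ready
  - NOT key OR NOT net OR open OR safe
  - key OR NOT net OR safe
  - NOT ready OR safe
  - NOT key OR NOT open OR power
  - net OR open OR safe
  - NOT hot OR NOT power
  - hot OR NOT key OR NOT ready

Case key = True:
  (power) forces power = True.
  (NOT key OR NOT net) forces net = False.
  Clause (NOT key OR net OR NOT power) is falsified — contradiction.
Case key = False:
  (power) forces power = True.
  (NOT hot OR NOT power) forces hot = False.
  (hot OR key OR ready) forces ready = True.
  (NOT ready OR NOT safe) forces safe = False.
  Clause (NOT ready OR safe) is falsified — contradiction.
Both cases fail, so the formula is unsatisfiable.

Unsatisfiable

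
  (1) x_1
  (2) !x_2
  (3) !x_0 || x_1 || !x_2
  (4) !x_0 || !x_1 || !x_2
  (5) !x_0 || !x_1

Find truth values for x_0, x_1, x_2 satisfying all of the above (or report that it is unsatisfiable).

x_0: False; x_1: True; x_2: False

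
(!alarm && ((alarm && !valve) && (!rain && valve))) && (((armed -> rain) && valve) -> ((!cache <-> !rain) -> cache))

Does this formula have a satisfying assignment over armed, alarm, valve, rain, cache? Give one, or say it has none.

Case alarm = True: the conjunct !alarm is False.
Case alarm = False: the conjunct alarm is False.
Both cases fail — unsatisfiable.

UNSATISFIABLE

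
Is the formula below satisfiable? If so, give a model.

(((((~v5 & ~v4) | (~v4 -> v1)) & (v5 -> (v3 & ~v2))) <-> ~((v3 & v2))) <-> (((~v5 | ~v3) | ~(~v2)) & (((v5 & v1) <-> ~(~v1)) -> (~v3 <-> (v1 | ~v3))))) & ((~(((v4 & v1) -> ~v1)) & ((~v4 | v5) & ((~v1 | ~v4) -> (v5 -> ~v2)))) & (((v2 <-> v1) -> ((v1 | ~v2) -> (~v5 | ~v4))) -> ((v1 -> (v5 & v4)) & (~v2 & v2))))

UNSATISFIABLE

Case v1 = True: the formula simplifies to (((v5 -> (v3 & ~v2)) <-> ~((v3 & v2))) <-> (((~v5 | ~v3) | ~(~v2)) & (v5 -> ~v3))) & ((~(~v4) & ((~v4 | v5) & (~v4 -> (v5 -> ~v2)))) & ((v2 -> (~v5 | ~v4)) -> ((v5 & v4) & (~v2 & v2)))).
  v2 = True: simplifies to ((~v5 <-> ~v3) <-> (v5 -> ~v3)) & ((~(~v4) & ((~v4 | v5) & (~v4 -> ~v5))) & ~((~v5 | ~v4))).
    v5 = True: simplifies to (v3 <-> ~v3) & ((~(~v4) & v4) & ~(~v4)).
      v3 = True: the conjunct v3 <-> ~v3 becomes True <-> ~True = False.
      v3 = False: the conjunct v3 <-> ~v3 becomes False <-> ~False = False.
    v5 = False: the conjunct ~((~v5 | ~v4)) becomes ~((True | ~v4)) = False.
  v2 = False: the conjunct (v2 -> (~v5 | ~v4)) -> ((v5 & v4) & (~v2 & v2)) becomes (False -> (~v5 | ~v4)) -> ((v5 & v4) & False) = False.
Case v1 = False: the conjunct ~(((v4 & v1) -> ~v1)) becomes ~((False -> True)) = False.
Both cases fail — unsatisfiable.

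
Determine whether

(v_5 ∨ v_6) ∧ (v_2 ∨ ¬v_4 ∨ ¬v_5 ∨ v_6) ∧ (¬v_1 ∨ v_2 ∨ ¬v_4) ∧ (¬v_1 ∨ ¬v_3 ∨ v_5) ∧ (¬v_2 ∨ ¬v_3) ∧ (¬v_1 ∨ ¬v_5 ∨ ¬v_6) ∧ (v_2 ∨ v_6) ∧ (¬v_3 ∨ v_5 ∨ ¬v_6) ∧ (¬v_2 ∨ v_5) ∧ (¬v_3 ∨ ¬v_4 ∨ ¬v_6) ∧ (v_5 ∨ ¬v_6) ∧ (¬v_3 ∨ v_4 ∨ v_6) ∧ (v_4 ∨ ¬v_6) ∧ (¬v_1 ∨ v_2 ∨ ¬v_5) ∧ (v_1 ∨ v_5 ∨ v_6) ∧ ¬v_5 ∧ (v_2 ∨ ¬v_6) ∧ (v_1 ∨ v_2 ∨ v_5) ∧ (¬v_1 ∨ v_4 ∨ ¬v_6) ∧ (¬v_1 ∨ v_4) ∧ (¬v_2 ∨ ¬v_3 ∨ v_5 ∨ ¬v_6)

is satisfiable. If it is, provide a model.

Case v_5 = True:
  Clause (¬v_5) is falsified — contradiction.
Case v_5 = False:
  (v_5 ∨ v_6) forces v_6 = True.
  Clause (v_5 ∨ ¬v_6) is falsified — contradiction.
Both cases fail, so the formula is unsatisfiable.

UNSATISFIABLE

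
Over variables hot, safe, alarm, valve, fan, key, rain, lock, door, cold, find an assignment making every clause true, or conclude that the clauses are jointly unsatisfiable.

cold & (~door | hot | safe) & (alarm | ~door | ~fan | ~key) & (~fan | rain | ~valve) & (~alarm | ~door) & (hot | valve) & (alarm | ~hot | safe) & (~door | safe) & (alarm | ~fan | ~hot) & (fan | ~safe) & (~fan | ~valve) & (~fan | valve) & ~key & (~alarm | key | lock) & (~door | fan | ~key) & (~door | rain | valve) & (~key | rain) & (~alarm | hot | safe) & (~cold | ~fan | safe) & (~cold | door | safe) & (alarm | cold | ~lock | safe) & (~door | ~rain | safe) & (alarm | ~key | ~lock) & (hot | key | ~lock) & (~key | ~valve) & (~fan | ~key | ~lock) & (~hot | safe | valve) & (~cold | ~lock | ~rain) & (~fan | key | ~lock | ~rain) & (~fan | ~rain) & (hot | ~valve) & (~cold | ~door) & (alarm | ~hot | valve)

Case safe = True:
  (cold) forces cold = True.
  (fan | ~safe) forces fan = True.
  (~fan | ~valve) forces valve = False.
  Clause (~fan | valve) is falsified — contradiction.
Case safe = False:
  (cold) forces cold = True.
  (~door | safe) forces door = False.
  Clause (~cold | door | safe) is falsified — contradiction.
Both cases fail, so the formula is unsatisfiable.

UNSATISFIABLE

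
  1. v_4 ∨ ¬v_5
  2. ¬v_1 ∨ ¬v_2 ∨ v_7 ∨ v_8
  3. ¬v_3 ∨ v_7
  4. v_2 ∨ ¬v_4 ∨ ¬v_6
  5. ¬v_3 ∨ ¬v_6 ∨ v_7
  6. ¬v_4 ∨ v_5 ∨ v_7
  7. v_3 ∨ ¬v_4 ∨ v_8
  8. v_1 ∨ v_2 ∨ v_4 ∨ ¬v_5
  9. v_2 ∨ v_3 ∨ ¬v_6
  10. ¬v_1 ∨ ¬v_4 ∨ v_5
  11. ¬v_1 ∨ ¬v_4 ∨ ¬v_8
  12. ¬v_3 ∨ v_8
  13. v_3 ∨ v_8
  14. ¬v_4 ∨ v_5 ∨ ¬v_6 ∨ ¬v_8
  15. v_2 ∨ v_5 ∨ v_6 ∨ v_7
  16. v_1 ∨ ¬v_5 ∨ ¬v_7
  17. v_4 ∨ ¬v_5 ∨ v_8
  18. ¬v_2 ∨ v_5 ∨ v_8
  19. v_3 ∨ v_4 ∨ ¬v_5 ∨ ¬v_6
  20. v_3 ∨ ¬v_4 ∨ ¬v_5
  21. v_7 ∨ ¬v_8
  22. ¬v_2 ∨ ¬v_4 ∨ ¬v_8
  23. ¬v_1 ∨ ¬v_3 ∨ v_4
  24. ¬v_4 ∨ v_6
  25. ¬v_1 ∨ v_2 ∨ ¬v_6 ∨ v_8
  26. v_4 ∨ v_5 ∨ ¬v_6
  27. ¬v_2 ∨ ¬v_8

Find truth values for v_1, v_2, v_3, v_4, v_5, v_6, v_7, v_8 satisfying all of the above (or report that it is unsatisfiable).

v_1=F; v_2=F; v_3=F; v_4=F; v_5=F; v_6=F; v_7=T; v_8=T

Set v_1 = False.
Set v_2 = False.
Set v_3 = False.
  then (v_2 ∨ v_3 ∨ ¬v_6) forces v_6 = False.
  then (v_3 ∨ v_8) forces v_8 = True.
  then (v_7 ∨ ¬v_8) forces v_7 = True.
  then (¬v_4 ∨ v_6) forces v_4 = False.
  then (v_4 ∨ ¬v_5) forces v_5 = False.
All clauses satisfied.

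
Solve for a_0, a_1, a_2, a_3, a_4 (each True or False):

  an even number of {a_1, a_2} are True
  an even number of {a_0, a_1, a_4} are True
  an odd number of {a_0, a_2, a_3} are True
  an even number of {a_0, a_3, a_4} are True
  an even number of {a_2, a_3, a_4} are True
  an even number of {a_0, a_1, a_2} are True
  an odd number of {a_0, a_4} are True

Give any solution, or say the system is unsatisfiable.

Unsatisfiable — no assignment works.

Adding constraints 2, 3, 4, 6 mod 2: every variable appears an even number of times on the left, so the left side is 0.
But the right sides sum to 1 (mod 2). 0 ≠ 1 — the system is inconsistent.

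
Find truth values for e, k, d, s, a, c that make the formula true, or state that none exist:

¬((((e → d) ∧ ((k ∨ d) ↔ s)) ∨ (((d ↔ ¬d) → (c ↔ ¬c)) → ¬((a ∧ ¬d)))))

e=T, k=F, d=F, s=T, a=T, c=T

  ¬((((e → d) ∧ ((k ∨ d) ↔ s)) ∨ (((d ↔ ¬d) → (c ↔ ¬c)) → ¬((a ∧ ¬d))))) = True
    ((e → d) ∧ ((k ∨ d) ↔ s)) ∨ (((d ↔ ¬d) → (c ↔ ¬c)) → ¬((a ∧ ¬d))) = False
      (e → d) ∧ ((k ∨ d) ↔ s) = False
        e → d = False
        (k ∨ d) ↔ s = False
          k ∨ d = False
      ((d ↔ ¬d) → (c ↔ ¬c)) → ¬((a ∧ ¬d)) = False
        (d ↔ ¬d) → (c ↔ ¬c) = True
          d ↔ ¬d = False
            ¬d = True
          c ↔ ¬c = False
            ¬c = False
        ¬((a ∧ ¬d)) = False
          a ∧ ¬d = True
            ¬d = True
The formula evaluates to True.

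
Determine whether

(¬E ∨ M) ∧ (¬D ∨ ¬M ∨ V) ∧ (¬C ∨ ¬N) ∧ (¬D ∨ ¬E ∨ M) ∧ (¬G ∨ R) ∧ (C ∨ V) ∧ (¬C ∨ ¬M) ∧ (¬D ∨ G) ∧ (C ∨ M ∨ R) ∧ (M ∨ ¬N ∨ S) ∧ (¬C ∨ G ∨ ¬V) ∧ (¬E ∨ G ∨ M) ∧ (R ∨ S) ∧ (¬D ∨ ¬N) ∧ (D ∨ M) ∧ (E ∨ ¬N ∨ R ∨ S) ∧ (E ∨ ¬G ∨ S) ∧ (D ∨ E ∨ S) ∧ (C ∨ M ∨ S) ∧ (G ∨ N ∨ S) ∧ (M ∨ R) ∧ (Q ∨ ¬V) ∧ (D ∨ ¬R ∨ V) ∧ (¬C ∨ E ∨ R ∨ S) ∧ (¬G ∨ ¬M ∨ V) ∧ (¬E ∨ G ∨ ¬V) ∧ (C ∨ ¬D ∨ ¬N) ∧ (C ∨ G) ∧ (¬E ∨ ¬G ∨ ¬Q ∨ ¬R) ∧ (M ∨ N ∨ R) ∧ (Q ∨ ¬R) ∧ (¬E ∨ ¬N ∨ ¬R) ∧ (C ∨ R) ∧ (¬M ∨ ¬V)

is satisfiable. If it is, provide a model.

C: True, S: True, E: False, N: False, R: True, D: True, Q: True, M: False, V: True, G: True

Set C = True.
  then (¬C ∨ ¬N) forces N = False.
  then (¬C ∨ ¬M) forces M = False.
  then (D ∨ M) forces D = True.
  then (M ∨ R) forces R = True.
  then (Q ∨ ¬R) forces Q = True.
  then (¬E ∨ M) forces E = False.
  then (¬D ∨ G) forces G = True.
  then (E ∨ ¬G ∨ S) forces S = True.
Set V = True.
All clauses satisfied.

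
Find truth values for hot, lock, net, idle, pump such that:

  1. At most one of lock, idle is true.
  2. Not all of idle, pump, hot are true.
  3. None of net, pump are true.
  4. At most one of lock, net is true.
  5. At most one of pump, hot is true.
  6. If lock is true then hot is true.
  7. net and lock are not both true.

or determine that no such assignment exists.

hot = True; lock = False; net = False; idle = True; pump = False

  (1) {lock, idle}: 1 true — at most one ✓
  (2) {idle, pump, hot}: 2/3 true — not all ✓
  (3) {net, pump}: 0 true — none ✓
  (4) {lock, net}: 0 true — at most one ✓
  (5) {pump, hot}: 1 true — at most one ✓
  (6) lock=F ⇒ hot: vacuous ✓
  (7) net=F, lock=F — not both ✓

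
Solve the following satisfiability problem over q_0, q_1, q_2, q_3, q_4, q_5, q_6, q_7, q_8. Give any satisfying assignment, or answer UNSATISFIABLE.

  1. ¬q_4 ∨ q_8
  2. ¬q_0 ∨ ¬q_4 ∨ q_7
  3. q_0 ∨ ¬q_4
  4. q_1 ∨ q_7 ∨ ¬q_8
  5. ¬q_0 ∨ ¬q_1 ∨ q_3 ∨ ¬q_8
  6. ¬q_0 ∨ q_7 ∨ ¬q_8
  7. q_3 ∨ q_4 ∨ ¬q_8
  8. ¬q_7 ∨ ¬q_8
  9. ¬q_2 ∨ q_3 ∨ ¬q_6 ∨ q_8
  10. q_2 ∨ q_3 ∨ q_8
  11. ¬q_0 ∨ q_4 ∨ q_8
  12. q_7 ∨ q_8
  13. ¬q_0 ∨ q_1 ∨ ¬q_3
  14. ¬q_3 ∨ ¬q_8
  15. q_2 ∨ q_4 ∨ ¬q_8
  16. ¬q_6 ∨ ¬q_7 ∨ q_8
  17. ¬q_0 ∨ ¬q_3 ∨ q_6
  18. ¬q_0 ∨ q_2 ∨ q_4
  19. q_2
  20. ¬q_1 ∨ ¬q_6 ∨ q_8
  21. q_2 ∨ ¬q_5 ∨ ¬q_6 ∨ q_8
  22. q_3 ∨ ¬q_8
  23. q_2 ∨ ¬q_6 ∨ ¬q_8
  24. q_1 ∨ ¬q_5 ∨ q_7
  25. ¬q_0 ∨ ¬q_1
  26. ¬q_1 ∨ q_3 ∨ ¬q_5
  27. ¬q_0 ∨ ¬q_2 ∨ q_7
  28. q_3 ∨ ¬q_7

Unit clause (q_2) forces q_2 = True.
Set q_0 = False.
  then (q_0 ∨ ¬q_4) forces q_4 = False.
Set q_1 = False.
Try q_3 = False:
  (q_3 ∨ q_4 ∨ ¬q_8) forces q_8 = False.
  (¬q_2 ∨ q_3 ∨ ¬q_6 ∨ q_8) forces q_6 = False.
  (q_7 ∨ q_8) forces q_7 = True.
  clause (q_3 ∨ ¬q_7) is falsified — backtrack.
So q_3 = True.
  then (¬q_3 ∨ ¬q_8) forces q_8 = False.
  then (q_7 ∨ q_8) forces q_7 = True.
  then (¬q_6 ∨ ¬q_7 ∨ q_8) forces q_6 = False.
Set q_5 = True.
All clauses satisfied.

q_0 = False, q_1 = False, q_2 = True, q_3 = True, q_4 = False, q_5 = True, q_6 = False, q_7 = True, q_8 = False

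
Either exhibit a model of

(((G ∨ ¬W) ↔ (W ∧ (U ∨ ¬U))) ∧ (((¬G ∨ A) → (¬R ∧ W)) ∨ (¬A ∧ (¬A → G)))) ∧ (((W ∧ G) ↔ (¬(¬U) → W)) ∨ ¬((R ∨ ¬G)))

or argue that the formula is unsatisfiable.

U = True, W = True, G = True, R = False, A = True

  ((G ∨ ¬W) ↔ (W ∧ (U ∨ ¬U))) ∧ (((¬G ∨ A) → (¬R ∧ W)) ∨ (¬A ∧ (¬A → G))) = True
    (G ∨ ¬W) ↔ (W ∧ (U ∨ ¬U)) = True
      G ∨ ¬W = True
        ¬W = False
      W ∧ (U ∨ ¬U) = True
        U ∨ ¬U = True
          ¬U = False
    ((¬G ∨ A) → (¬R ∧ W)) ∨ (¬A ∧ (¬A → G)) = True
      (¬G ∨ A) → (¬R ∧ W) = True
        ¬G ∨ A = True
          ¬G = False
        ¬R ∧ W = True
          ¬R = True
      ¬A ∧ (¬A → G) = False
        ¬A = False
        ¬A → G = True
          ¬A = False
  ((W ∧ G) ↔ (¬(¬U) → W)) ∨ ¬((R ∨ ¬G)) = True
    (W ∧ G) ↔ (¬(¬U) → W) = True
      W ∧ G = True
      ¬(¬U) → W = True
        ¬(¬U) = True
          ¬U = False
    ¬((R ∨ ¬G)) = True
      R ∨ ¬G = False
        ¬G = False
Both conjuncts True, so the formula holds.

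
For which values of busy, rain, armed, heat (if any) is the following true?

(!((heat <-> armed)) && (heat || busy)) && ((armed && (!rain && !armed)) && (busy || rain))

The formula is unsatisfiable.

Case armed = True: the conjunct !armed is False.
Case armed = False: the conjunct armed is False.
Both cases fail — unsatisfiable.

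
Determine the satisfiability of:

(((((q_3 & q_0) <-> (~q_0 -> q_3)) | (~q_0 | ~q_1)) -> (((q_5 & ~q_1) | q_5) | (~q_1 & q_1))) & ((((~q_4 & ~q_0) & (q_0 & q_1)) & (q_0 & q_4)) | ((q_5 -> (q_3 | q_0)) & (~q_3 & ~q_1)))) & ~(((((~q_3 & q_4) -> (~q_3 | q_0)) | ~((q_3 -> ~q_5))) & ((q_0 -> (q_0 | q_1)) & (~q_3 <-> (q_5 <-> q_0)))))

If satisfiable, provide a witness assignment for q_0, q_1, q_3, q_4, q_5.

Unsatisfiable

Case q_0 = True: the formula simplifies to (((q_3 | ~q_1) -> (((q_5 & ~q_1) | q_5) | (~q_1 & q_1))) & (~q_3 & ~q_1)) & ~((~q_3 <-> q_5)).
  q_1 = True: the conjunct ~q_1 is False.
  q_1 = False: simplifies to ((q_5 | q_5) & ~q_3) & ~((~q_3 <-> q_5)).
    q_3 = True: the conjunct ~q_3 is False.
    q_3 = False: simplifies to (q_5 | q_5) & ~q_5.
      q_5 = True: the conjunct ~q_5 is False.
      q_5 = False: the conjunct q_5 | q_5 becomes False | False = False.
Case q_0 = False: the formula simplifies to ((((q_5 & ~q_1) | q_5) | (~q_1 & q_1)) & ((q_5 -> q_3) & (~q_3 & ~q_1))) & ~(((((~q_3 & q_4) -> ~q_3) | ~((q_3 -> ~q_5))) & (~q_3 <-> ~q_5))).
  q_3 = True: the conjunct ~q_3 is False.
  q_3 = False: simplifies to ((((q_5 & ~q_1) | q_5) | (~q_1 & q_1)) & (~q_5 & ~q_1)) & ~(~q_5).
    q_5 = True: the conjunct ~q_5 is False.
    q_5 = False: the conjunct ~(~q_5) becomes ~(~False) = False.
Both cases fail — unsatisfiable.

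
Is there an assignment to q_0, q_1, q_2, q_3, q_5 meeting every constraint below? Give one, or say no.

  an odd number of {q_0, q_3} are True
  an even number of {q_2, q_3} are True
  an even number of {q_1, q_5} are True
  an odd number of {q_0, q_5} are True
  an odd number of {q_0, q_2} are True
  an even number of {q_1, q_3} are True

q_0 = False; q_1 = True; q_2 = True; q_3 = True; q_5 = True

{q_0, q_3}: 1 true → odd ✓
{q_2, q_3}: 2 true → even ✓
{q_1, q_5}: 2 true → even ✓
{q_0, q_5}: 1 true → odd ✓
{q_0, q_2}: 1 true → odd ✓
{q_1, q_3}: 2 true → even ✓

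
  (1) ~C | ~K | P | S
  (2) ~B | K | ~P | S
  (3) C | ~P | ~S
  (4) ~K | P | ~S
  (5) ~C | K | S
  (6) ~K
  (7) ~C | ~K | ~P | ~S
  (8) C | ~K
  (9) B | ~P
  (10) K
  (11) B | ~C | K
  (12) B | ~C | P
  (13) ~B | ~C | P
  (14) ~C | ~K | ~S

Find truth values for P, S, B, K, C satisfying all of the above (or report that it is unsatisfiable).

Unsatisfiable

Case K = True:
  Clause (~K) is falsified — contradiction.
Case K = False:
  Clause (K) is falsified — contradiction.
Both cases fail, so the formula is unsatisfiable.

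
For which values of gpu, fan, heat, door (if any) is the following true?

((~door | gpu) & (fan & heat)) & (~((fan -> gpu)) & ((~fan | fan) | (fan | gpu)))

gpu: False, fan: True, heat: True, door: False

  (~door | gpu) & (fan & heat) = True
    ~door | gpu = True
      ~door = True
    fan & heat = True
  ~((fan -> gpu)) & ((~fan | fan) | (fan | gpu)) = True
    ~((fan -> gpu)) = True
      fan -> gpu = False
    (~fan | fan) | (fan | gpu) = True
      ~fan | fan = True
        ~fan = False
      fan | gpu = True
Both conjuncts True, so the formula holds.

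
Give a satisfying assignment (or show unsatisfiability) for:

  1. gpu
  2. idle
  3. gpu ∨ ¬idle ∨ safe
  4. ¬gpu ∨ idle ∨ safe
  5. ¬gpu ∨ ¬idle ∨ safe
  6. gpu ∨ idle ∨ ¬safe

idle = True, gpu = True, safe = True

Unit clause (gpu) forces gpu = True.
Unit clause (idle) forces idle = True.
In (¬gpu ∨ ¬idle ∨ safe) only safe is left, so safe = True.
Check each clause:
  (gpu): gpu holds.
  (idle): idle holds.
  (gpu ∨ ¬idle ∨ safe): gpu holds.
  (¬gpu ∨ idle ∨ safe): idle holds.
  (¬gpu ∨ ¬idle ∨ safe): safe holds.
  (gpu ∨ idle ∨ ¬safe): gpu holds.
All clauses satisfied.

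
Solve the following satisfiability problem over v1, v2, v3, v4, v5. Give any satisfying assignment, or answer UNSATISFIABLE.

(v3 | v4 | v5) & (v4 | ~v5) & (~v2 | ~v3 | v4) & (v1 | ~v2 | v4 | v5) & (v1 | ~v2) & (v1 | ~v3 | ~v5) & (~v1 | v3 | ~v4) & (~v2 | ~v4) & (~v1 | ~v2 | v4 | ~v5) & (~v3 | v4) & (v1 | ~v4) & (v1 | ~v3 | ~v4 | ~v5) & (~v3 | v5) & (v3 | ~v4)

v1 = True; v2 = False; v3 = True; v4 = True; v5 = True

Set v1 = True.
Try v2 = True:
  (~v2 | ~v4) forces v4 = False.
  (v4 | ~v5) forces v5 = False.
  (v3 | v4 | v5) forces v3 = True.
  clause (~v2 | ~v3 | v4) is falsified — backtrack.
So v2 = False.
Set v3 = True.
  then (~v3 | v4) forces v4 = True.
  then (~v3 | v5) forces v5 = True.
All clauses satisfied.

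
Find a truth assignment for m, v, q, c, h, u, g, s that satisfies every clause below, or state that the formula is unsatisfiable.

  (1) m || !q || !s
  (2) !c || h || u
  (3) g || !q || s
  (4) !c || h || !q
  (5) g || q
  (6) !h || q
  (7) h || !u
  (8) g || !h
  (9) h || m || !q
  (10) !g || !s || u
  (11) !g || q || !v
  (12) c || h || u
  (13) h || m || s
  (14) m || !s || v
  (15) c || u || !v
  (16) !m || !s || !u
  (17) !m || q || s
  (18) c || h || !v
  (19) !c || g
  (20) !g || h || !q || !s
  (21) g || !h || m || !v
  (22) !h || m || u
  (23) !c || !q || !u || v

Set m = True.
Set v = True.
Try q = False:
  (g || q) forces g = True.
  clause (!g || q || !v) is falsified — backtrack.
So q = True.
Set c = True.
  then (!c || h || !q) forces h = True.
  then (g || !h) forces g = True.
Set u = False.
  then (!g || !s || u) forces s = False.
All clauses satisfied.

m = True; v = True; q = True; c = True; h = True; u = False; g = True; s = False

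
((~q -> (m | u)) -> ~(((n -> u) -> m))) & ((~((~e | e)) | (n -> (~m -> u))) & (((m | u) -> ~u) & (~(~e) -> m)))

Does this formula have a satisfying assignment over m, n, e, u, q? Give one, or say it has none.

m: False, n: False, e: False, u: False, q: True

  (~q -> (m | u)) -> ~(((n -> u) -> m)) = True
    ~q -> (m | u) = True
      ~q = False
      m | u = False
    ~(((n -> u) -> m)) = True
      (n -> u) -> m = False
        n -> u = True
  (~((~e | e)) | (n -> (~m -> u))) & (((m | u) -> ~u) & (~(~e) -> m)) = True
    ~((~e | e)) | (n -> (~m -> u)) = True
      ~((~e | e)) = False
        ~e | e = True
          ~e = True
      n -> (~m -> u) = True
        ~m -> u = False
          ~m = True
    ((m | u) -> ~u) & (~(~e) -> m) = True
      (m | u) -> ~u = True
        m | u = False
        ~u = True
      ~(~e) -> m = True
        ~(~e) = False
          ~e = True
Both conjuncts True, so the formula holds.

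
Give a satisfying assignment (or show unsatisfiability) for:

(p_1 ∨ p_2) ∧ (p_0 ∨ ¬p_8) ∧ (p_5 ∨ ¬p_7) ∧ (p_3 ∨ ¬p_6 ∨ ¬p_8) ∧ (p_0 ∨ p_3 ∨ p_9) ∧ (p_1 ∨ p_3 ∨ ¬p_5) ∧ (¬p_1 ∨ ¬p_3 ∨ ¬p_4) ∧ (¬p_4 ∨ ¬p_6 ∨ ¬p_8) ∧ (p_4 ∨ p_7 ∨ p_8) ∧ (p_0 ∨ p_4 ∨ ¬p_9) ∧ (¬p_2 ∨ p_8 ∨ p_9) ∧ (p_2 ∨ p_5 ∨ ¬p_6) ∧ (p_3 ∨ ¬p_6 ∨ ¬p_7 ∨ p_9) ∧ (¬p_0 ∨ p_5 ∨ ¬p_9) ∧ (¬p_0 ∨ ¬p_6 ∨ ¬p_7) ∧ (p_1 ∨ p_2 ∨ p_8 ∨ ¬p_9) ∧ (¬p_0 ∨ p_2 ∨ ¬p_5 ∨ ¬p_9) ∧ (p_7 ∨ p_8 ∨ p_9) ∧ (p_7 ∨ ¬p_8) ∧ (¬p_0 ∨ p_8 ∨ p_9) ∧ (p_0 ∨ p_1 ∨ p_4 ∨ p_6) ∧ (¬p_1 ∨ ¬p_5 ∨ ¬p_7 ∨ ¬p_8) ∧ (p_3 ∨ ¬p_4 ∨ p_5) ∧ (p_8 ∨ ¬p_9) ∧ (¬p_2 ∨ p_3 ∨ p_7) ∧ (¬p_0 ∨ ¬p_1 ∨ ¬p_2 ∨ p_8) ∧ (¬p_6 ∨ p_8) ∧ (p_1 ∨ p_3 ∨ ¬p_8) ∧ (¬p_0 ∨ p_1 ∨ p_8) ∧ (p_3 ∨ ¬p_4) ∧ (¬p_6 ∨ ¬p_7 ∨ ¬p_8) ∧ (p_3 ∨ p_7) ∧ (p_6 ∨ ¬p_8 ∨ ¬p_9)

Set p_0 = True.
Set p_1 = False.
  then (p_1 ∨ p_2) forces p_2 = True.
  then (¬p_0 ∨ p_1 ∨ p_8) forces p_8 = True.
  then (p_7 ∨ ¬p_8) forces p_7 = True.
  then (p_1 ∨ p_3 ∨ ¬p_8) forces p_3 = True.
  then (¬p_6 ∨ ¬p_7 ∨ ¬p_8) forces p_6 = False.
  then (p_6 ∨ ¬p_8 ∨ ¬p_9) forces p_9 = False.
  then (p_5 ∨ ¬p_7) forces p_5 = True.
Set p_4 = False.
All clauses satisfied.

p_0=T; p_1=F; p_2=T; p_3=T; p_4=F; p_5=T; p_6=F; p_7=T; p_8=T; p_9=F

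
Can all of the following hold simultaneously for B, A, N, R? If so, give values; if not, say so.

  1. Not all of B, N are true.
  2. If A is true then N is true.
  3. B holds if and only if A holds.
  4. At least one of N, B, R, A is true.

B=F; A=F; N=T; R=T

  (1) {B, N}: 1/2 true — not all ✓
  (2) A=F ⇒ N: vacuous ✓
  (3) B=F, A=F — same ✓
  (4) {N, B, R, A}: 2 true — at least one ✓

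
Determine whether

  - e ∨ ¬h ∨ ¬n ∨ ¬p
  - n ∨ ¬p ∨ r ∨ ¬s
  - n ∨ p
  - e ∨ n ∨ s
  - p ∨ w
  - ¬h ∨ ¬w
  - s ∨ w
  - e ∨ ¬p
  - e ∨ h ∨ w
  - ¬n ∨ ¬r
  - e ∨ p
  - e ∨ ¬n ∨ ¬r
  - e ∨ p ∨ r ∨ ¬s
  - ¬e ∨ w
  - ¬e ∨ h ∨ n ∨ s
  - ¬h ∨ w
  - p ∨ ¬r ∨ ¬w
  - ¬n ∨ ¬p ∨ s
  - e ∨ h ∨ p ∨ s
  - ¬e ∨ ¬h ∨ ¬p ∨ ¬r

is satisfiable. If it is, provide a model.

Set p = True.
  then (e ∨ ¬p) forces e = True.
  then (¬e ∨ w) forces w = True.
  then (¬h ∨ ¬w) forces h = False.
Set n = False.
  then (¬e ∨ h ∨ n ∨ s) forces s = True.
  then (n ∨ ¬p ∨ r ∨ ¬s) forces r = True.
All clauses satisfied.

p = True, n = False, s = True, h = False, r = True, w = True, e = True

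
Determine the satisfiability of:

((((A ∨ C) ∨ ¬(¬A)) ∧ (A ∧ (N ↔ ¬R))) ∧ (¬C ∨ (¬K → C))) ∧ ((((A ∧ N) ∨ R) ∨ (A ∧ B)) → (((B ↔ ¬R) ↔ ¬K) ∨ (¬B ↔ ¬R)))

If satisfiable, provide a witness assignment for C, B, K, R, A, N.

C = True, B = True, K = False, R = True, A = True, N = False

  (((A ∨ C) ∨ ¬(¬A)) ∧ (A ∧ (N ↔ ¬R))) ∧ (¬C ∨ (¬K → C)) = True
    ((A ∨ C) ∨ ¬(¬A)) ∧ (A ∧ (N ↔ ¬R)) = True
      (A ∨ C) ∨ ¬(¬A) = True
        A ∨ C = True
        ¬(¬A) = True
          ¬A = False
      A ∧ (N ↔ ¬R) = True
        N ↔ ¬R = True
          ¬R = False
    ¬C ∨ (¬K → C) = True
      ¬C = False
      ¬K → C = True
        ¬K = True
  (((A ∧ N) ∨ R) ∨ (A ∧ B)) → (((B ↔ ¬R) ↔ ¬K) ∨ (¬B ↔ ¬R)) = True
    ((A ∧ N) ∨ R) ∨ (A ∧ B) = True
      (A ∧ N) ∨ R = True
        A ∧ N = False
      A ∧ B = True
    ((B ↔ ¬R) ↔ ¬K) ∨ (¬B ↔ ¬R) = True
      (B ↔ ¬R) ↔ ¬K = False
        B ↔ ¬R = False
          ¬R = False
        ¬K = True
      ¬B ↔ ¬R = True
        ¬B = False
        ¬R = False
Both conjuncts True, so the formula holds.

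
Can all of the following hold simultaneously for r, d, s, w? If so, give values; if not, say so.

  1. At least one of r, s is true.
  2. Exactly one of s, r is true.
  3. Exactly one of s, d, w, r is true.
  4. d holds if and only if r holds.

r = False, d = False, s = True, w = False

  (1) {r, s}: 1 true — at least one ✓
  (2) {s, r}: 1 true — exactly one ✓
  (3) {s, d, w, r}: 1 true — exactly one ✓
  (4) d=F, r=F — same ✓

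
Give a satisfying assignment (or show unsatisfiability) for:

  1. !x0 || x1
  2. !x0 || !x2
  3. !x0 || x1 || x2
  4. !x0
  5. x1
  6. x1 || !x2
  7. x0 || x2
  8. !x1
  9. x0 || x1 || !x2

Case x1 = True:
  Clause (!x1) is falsified — contradiction.
Case x1 = False:
  Clause (x1) is falsified — contradiction.
Both cases fail, so the formula is unsatisfiable.

UNSATISFIABLE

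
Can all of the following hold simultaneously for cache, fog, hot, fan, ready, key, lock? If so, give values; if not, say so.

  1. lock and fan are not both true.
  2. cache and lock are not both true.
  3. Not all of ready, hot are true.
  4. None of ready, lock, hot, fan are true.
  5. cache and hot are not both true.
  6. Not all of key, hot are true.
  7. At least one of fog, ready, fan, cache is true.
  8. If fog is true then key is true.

cache = True; fog = True; hot = False; fan = False; ready = False; key = True; lock = False

  (1) lock=F, fan=F — not both ✓
  (2) cache=T, lock=F — not both ✓
  (3) {ready, hot}: 0/2 true — not all ✓
  (4) {ready, lock, hot, fan}: 0 true — none ✓
  (5) cache=T, hot=F — not both ✓
  (6) {key, hot}: 1/2 true — not all ✓
  (7) {fog, ready, fan, cache}: 2 true — at least one ✓
  (8) fog=T ⇒ key: T ✓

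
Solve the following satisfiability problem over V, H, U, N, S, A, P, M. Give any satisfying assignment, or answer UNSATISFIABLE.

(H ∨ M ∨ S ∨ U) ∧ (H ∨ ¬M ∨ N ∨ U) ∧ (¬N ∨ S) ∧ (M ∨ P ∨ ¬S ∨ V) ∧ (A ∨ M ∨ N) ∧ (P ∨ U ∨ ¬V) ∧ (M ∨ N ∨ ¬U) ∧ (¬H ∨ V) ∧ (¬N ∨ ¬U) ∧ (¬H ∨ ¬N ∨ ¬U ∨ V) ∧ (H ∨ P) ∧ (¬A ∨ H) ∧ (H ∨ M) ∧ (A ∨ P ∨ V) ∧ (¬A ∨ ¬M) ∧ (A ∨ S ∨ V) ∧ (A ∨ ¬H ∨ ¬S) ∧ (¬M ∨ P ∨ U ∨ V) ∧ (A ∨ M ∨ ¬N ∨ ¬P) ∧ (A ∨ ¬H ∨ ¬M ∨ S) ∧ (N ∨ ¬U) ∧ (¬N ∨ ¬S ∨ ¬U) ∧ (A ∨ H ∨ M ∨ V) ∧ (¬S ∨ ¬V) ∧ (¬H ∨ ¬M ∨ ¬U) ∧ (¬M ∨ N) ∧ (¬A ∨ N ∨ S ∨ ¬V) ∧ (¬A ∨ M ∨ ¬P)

V = False, H = False, U = False, N = True, S = True, A = False, P = True, M = True

Set V = False.
  then (¬H ∨ V) forces H = False.
  then (H ∨ P) forces P = True.
  then (¬A ∨ H) forces A = False.
  then (H ∨ M) forces M = True.
  then (A ∨ S ∨ V) forces S = True.
  then (¬M ∨ N) forces N = True.
  then (¬N ∨ ¬U) forces U = False.
All clauses satisfied.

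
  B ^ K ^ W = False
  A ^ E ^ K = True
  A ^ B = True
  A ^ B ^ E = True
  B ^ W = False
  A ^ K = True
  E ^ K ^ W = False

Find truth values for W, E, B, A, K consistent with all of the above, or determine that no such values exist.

W: False, E: False, B: False, A: True, K: False

B ^ K ^ W = F ^ F ^ F = False ✓
A ^ E ^ K = T ^ F ^ F = True ✓
A ^ B = T ^ F = True ✓
A ^ B ^ E = T ^ F ^ F = True ✓
B ^ W = F ^ F = False ✓
A ^ K = T ^ F = True ✓
E ^ K ^ W = F ^ F ^ F = False ✓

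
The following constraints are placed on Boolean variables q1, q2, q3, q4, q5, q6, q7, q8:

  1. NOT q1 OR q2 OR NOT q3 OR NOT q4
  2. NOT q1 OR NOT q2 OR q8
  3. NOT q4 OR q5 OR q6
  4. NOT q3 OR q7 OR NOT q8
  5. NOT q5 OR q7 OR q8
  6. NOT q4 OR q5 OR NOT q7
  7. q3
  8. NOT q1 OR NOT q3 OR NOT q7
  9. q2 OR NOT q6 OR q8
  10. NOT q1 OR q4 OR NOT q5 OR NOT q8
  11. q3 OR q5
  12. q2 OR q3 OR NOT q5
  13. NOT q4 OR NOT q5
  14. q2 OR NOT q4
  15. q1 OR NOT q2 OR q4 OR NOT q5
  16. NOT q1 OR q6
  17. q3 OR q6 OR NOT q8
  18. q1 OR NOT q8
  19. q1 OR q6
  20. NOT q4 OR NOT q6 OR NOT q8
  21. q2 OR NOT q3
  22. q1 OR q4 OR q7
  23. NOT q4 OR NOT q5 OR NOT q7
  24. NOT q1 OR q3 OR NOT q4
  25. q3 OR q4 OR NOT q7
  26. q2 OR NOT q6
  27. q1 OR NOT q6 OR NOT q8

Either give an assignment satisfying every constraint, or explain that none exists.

q1 = False; q2 = True; q3 = True; q4 = True; q5 = False; q6 = True; q7 = False; q8 = False

Unit clause (q3) forces q3 = True.
In (q2 OR NOT q3) only q2 is left, so q2 = True.
Try q1 = True:
  (NOT q1 OR NOT q2 OR q8) forces q8 = True.
  (NOT q3 OR q7 OR NOT q8) forces q7 = True.
  clause (NOT q1 OR NOT q3 OR NOT q7) is falsified — backtrack.
So q1 = False.
  then (q1 OR NOT q8) forces q8 = False.
  then (q1 OR q6) forces q6 = True.
Set q4 = True.
  then (NOT q4 OR NOT q5) forces q5 = False.
  then (NOT q4 OR q5 OR NOT q7) forces q7 = False.
All clauses satisfied.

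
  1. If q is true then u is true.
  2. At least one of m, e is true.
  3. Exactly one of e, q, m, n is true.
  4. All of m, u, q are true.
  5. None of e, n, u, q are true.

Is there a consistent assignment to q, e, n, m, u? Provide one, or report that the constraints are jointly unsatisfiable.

Case q = True:
  Constraint (5) is violated (q=T) — contradiction.
Case q = False:
  Constraint (4) is violated (q=F) — contradiction.
Both cases fail — unsatisfiable.

Unsatisfiable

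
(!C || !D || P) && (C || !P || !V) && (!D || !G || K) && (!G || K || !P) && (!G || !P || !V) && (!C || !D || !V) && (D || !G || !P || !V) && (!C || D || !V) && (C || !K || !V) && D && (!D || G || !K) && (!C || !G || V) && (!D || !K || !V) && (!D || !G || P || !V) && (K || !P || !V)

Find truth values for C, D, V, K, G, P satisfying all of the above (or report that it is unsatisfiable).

Unit clause (D) forces D = True.
Set C = False.
Set V = False.
Set K = False.
  then (!D || !G || K) forces G = False.
Set P = False.
All clauses satisfied.

C=F, D=T, V=F, K=F, G=F, P=F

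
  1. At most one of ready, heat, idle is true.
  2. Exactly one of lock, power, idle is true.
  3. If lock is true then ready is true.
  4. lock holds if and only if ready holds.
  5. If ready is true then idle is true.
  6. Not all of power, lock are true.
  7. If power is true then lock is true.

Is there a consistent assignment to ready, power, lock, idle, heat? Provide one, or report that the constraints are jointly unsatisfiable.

ready: False, power: False, lock: False, idle: True, heat: False

  (1) {ready, heat, idle}: 1 true — at most one ✓
  (2) {lock, power, idle}: 1 true — exactly one ✓
  (3) lock=F ⇒ ready: vacuous ✓
  (4) lock=F, ready=F — same ✓
  (5) ready=F ⇒ idle: vacuous ✓
  (6) {power, lock}: 0/2 true — not all ✓
  (7) power=F ⇒ lock: vacuous ✓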